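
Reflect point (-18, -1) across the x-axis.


Reflection rule for x-axis: (x, -y)
(-18, -1) -> (-18, 1)

(-18, 1)


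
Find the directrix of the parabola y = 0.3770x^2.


a = 0.3770
1/(4a) = 0.6631
directrix: y = -0.6631 = -0.6631

y = -0.6631


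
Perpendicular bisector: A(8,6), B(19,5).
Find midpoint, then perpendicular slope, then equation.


Midpoint = (13.5, 5.5)
Slope of AB = dy/dx = -1/11 = -0.0909
Perp slope = -dx/dy = 11/1 = 11.0000
b = My - (perp slope)*Mx = 5.5 + (11*13.5)/(-1) = 5.5 - 148.5000 = -143.0000

y = 11.0000x - 143.0000


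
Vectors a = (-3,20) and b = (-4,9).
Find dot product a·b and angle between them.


a·b = -3*(-4) + 20*9 = 12 + 180 = 192
|a| = sqrt(9+400) = 20.2237
|b| = sqrt(16+81) = 9.8489
cos(theta) = 192/(sqrt(409)*sqrt(97)) = 192/sqrt(39673) = 0.963948
theta = arccos(192/sqrt(39673)) = 15.4317 degrees

a·b = 192, theta = 15.4317 deg


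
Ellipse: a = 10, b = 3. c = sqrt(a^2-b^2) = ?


c^2 = 10^2 - 3^2 = 100 - 9 = 91
c = sqrt(91) = 9.5394

c = 9.5394


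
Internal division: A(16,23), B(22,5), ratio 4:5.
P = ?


Px = (4*22 + 5*16)/9 = 168/9 = 18.6667
Py = (4*5 + 5*23)/9 = 135/9 = 15.0000

P = (18.6667, 15.0000)


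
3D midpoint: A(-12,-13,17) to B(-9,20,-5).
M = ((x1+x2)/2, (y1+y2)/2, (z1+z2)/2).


Mx = (-12- 9)/2 = -10.5000
My = (-13+20)/2 = 3.5000
Mz = (17- 5)/2 = 6.0000

M = (-10.5000, 3.5000, 6.0000)


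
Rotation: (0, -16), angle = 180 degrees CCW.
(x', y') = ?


cos(180) = -1, sin(180) = 0
x' = 0*(-1) + 16*0 = 0
y' = 0*0 - 16*(-1) = 16

(0, 16)


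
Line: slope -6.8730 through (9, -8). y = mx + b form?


y + 8 = -6.8730(x - 9)
y = -6.8730x - 8 + 6.8730*9
y = -6.8730x + 53.8570

y = -6.8730x + 53.8570


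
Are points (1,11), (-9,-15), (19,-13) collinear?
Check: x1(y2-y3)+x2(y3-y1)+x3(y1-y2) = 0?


1*(-15+ 13) - 9*(-13-11) + 19*(11+ 15)
= -2 + 216 + 494 = 708

No, not collinear (determinant = 708)


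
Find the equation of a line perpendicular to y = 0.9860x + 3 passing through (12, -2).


Perpendicular slope = -1/m1 = -1/0.9860 = -1.0142
b2 = y0 - m2*x0 = -2 + 12/0.9860 = -2 + 12.1704 = 10.1704

y = -1.0142x + 10.1704


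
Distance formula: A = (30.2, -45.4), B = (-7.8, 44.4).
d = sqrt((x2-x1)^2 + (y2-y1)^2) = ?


dx = -7.8 - 30.2 = -38.0
dy = 44.4 + 45.4 = 89.8
d = sqrt(1444.0 + 8064.04) = sqrt(9508.04) = 97.5092

97.5092


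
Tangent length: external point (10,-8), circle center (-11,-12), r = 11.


d = sqrt((10+ 11)^2 + (-8+ 12)^2) = sqrt(441+16) = 21.3776
L = sqrt(457.0000 - 121) = sqrt(336.0000) = 18.3303

18.3303


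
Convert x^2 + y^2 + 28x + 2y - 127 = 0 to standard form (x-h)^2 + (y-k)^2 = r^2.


h = -D/2 = -28/2 = -14
k = -E/2 = -2/2 = -1
r^2 = h^2 + k^2 - F = 196 + 1 + 127 = 324
r = 18

Center (-14, -1), radius = 18


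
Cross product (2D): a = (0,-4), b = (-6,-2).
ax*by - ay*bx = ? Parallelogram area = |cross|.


cross = 0*(-2) + 4*(-6) = 0 - 24 = -24
Parallelogram area = |-24| = 24

cross = -24, parallelogram area = 24


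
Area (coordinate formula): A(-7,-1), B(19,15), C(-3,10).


-7*(15-10) = -35
19*(10+ 1) = 209
-3*(-1-15) = 48
sum = 222
Area = |222|/2 = 111.0000

111.0000 sq units


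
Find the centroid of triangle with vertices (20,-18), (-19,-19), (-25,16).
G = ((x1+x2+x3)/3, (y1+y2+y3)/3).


Gx = (20- 19- 25)/3 = -24/3 = -8.0000
Gy = (-18- 19+16)/3 = -21/3 = -7.0000

G = (-8.0000, -7.0000)


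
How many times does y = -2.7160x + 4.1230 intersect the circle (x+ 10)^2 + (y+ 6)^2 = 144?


Substitute y = -2.7160x + 4.1230: (x+ 10)^2 + (-2.7160x+4.1230+ 6)^2 = 144
Expand to Ax^2 + Bx + C = 0, where b-k = 10.123
A = 1+m^2 = 8.376656
B = 2(m(b-k) - h) = 2(-2.7160*10.123 + 10) = -34.988136
C = h^2 + (b-k)^2 - r^2 = 100 + 102.475129 - 144 = 58.475129
disc = B^2-4AC = 1224.1697 - 1959.3042 = -735.1345
disc < 0

0 intersection points


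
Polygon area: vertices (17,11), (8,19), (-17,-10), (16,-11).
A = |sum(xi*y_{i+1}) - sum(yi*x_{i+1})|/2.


sum(xi*y_{i+1}) = 17*19 + 8*(-10) - 17*(-11) + 16*11 = 606
sum(yi*x_{i+1}) = 11*8 + 19*(-17) - 10*16 - 11*17 = -582
Area = |606 + 582|/2 = 1188/2 = 594.0000

594.0000 sq units


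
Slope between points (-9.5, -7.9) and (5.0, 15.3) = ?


dy = 15.3 + 7.9 = 23.2
dx = 5.0 + 9.5 = 14.5
m = 23.2/14.5 = 1.6000

m = 1.6000


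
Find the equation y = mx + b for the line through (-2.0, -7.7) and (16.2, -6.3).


m = (1.4)/(18.2) = 0.0769
b = y1 - m*x1 = -7.7 - (1.4*(-2.0))/(18.2) = -7.7 + 0.1538 = -7.5462

y = 0.0769x - 7.5462


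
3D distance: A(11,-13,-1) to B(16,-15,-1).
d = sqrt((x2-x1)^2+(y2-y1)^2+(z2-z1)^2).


dx=5, dy=-2, dz=0
d = sqrt(25+4+0) = sqrt(29) = 5.3852

5.3852


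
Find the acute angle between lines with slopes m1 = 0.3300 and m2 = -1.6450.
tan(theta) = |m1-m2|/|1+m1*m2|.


m1-m2 = 1.975
1+m1*m2 = 0.45715
tan(theta) = |1.975/0.45715| = 4.320245
theta = arctan(|1.975/0.45715|) = 76.9674 degrees (acute angle)

76.9674 degrees


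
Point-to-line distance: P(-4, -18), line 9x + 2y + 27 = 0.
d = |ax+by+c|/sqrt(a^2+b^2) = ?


|9*(-4) + 2*(-18) + 27| = |-45| = 45
sqrt(81 + 4) = sqrt(85) = 9.2195
d = 45/sqrt(85) = 4.8809

4.8809


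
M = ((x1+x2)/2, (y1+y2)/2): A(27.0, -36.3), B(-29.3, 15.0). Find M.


Mx = (27.0 - 29.3)/2 = -2.3/2 = -1.1500
My = (-36.3 + 15.0)/2 = -21.3/2 = -10.6500

(-1.1500, -10.6500)


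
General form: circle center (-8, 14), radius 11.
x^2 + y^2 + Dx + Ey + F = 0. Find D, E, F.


(x+ 8)^2 + (y-14)^2 = 11^2
D = -2h = 16, E = -2k = -28
F = h^2+k^2-r^2 = 64+196-121 = 139

D = 16, E = -28, F = 139


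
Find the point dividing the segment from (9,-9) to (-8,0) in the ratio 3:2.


Px = (3*(-8) + 2*9)/5 = -6/5 = -1.2000
Py = (3*0 + 2*(-9))/5 = -18/5 = -3.6000

P = (-1.2000, -3.6000)


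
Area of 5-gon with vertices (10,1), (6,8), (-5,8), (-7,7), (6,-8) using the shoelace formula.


sum(xi*y_{i+1}) = 10*8 + 6*8 - 5*7 - 7*(-8) + 6*1 = 155
sum(yi*x_{i+1}) = 1*6 + 8*(-5) + 8*(-7) + 7*6 - 8*10 = -128
Area = |155 + 128|/2 = 283/2 = 141.5000

141.5000 sq units


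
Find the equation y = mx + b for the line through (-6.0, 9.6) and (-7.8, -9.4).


m = (-19.0)/(-1.8) = 10.5556
b = y1 - m*x1 = 9.6 - (-19.0*(-6.0))/(-1.8) = 9.6 + 63.3333 = 72.9333

y = 10.5556x + 72.9333


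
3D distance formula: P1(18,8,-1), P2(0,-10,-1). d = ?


dx=-18, dy=-18, dz=0
d = sqrt(324+324+0) = sqrt(648) = 25.4558

25.4558


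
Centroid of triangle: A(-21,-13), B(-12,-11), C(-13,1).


Gx = (-21- 12- 13)/3 = -46/3 = -15.3333
Gy = (-13- 11+1)/3 = -23/3 = -7.6667

G = (-15.3333, -7.6667)


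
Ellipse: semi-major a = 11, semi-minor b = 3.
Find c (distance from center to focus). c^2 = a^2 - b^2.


c^2 = 11^2 - 3^2 = 121 - 9 = 112
c = sqrt(112) = 10.5830

c = 10.5830


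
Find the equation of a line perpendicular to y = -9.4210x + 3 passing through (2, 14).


Perpendicular slope = -1/m1 = -1/(-9.4210) = 0.1061
b2 = y0 - m2*x0 = 14 + 2/(-9.4210) = 14 - 0.2123 = 13.7877

y = 0.1061x + 13.7877


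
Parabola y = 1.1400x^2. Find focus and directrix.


a = 1.1400
1/(4a) = 0.2193
Focus = (0, 0.2193)
Directrix: y = -0.2193

Focus = (0, 0.2193), Directrix: y = -0.2193


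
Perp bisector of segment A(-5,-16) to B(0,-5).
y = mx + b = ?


Midpoint = (-2.5, -10.5)
Slope of AB = dy/dx = 11/5 = 2.2000
Perp slope = -dx/dy = -5/11 = -0.4545
b = My - (perp slope)*Mx = -10.5 + (5*(-2.5))/11 = -10.5 - 1.1364 = -11.6364

y = -0.4545x - 11.6364


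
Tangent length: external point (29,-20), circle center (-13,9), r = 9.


d = sqrt((29+ 13)^2 + (-20-9)^2) = sqrt(1764+841) = 51.0392
L = sqrt(2605.0000 - 81) = sqrt(2524.0000) = 50.2394

50.2394


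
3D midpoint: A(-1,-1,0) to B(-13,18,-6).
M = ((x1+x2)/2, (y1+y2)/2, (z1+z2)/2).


Mx = (-1- 13)/2 = -7.0000
My = (-1+18)/2 = 8.5000
Mz = (0- 6)/2 = -3.0000

M = (-7.0000, 8.5000, -3.0000)


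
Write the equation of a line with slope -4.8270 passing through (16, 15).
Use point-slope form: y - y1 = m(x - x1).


y - 15 = -4.8270(x - 16)
y = -4.8270x + 15 + 4.8270*16
y = -4.8270x + 92.2320

y = -4.8270x + 92.2320


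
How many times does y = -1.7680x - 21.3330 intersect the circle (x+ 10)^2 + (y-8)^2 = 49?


Substitute y = -1.7680x - 21.3330: (x+ 10)^2 + (-1.7680x- 21.3330-8)^2 = 49
Expand to Ax^2 + Bx + C = 0, where b-k = -29.333
A = 1+m^2 = 4.125824
B = 2(m(b-k) - h) = 2(-1.7680*(-29.333) + 10) = 123.721488
C = h^2 + (b-k)^2 - r^2 = 100 + 860.424889 - 49 = 911.424889
disc = B^2-4AC = 15307.0066 - 15041.5147 = 265.4919
disc > 0

2 intersection points


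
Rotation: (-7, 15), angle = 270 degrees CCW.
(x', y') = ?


cos(270) = 0, sin(270) = -1
x' = -7*0 - 15*(-1) = 15
y' = -7*(-1) + 15*0 = 7

(15, 7)


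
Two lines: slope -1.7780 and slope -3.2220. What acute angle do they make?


m1-m2 = 1.444
1+m1*m2 = 6.728716
tan(theta) = |1.444/6.728716| = 0.214603
theta = arctan(|1.444/6.728716|) = 12.1121 degrees (acute angle)

12.1121 degrees


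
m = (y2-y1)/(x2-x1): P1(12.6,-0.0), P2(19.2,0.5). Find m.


dy = 0.5 + 0.0 = 0.5
dx = 19.2 - 12.6 = 6.6
m = 0.5/6.6 = 0.0758

m = 0.0758


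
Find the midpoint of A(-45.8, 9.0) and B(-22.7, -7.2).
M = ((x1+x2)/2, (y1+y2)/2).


Mx = (-45.8 - 22.7)/2 = -68.5/2 = -34.2500
My = (9.0 - 7.2)/2 = 1.8/2 = 0.9000

(-34.2500, 0.9000)


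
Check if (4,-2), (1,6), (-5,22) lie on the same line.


4*(6-22) + 1*(22+ 2) - 5*(-2-6)
= -64 + 24 + 40 = 0

Yes, collinear (determinant = 0)


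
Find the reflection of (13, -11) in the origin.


Reflection rule for origin: (-x, -y)
(13, -11) -> (-13, 11)

(-13, 11)


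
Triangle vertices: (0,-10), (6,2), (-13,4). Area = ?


0*(2-4) = 0
6*(4+ 10) = 84
-13*(-10-2) = 156
sum = 240
Area = |240|/2 = 120.0000

120.0000 sq units


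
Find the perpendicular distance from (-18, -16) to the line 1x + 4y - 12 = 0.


|1*(-18) + 4*(-16) - 12| = |-94| = 94
sqrt(1 + 16) = sqrt(17) = 4.1231
d = 94/sqrt(17) = 22.7983

22.7983


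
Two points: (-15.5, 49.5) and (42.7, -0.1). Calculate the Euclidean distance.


dx = 42.7 + 15.5 = 58.2
dy = -0.1 - 49.5 = -49.6
d = sqrt(3387.24 + 2460.16) = sqrt(5847.4) = 76.4683

76.4683


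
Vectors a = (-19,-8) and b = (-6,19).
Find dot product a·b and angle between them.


a·b = -19*(-6) - 8*19 = 114 - 152 = -38
|a| = sqrt(361+64) = 20.6155
|b| = sqrt(36+361) = 19.9249
cos(theta) = -38/(sqrt(425)*sqrt(397)) = -38/sqrt(168725) = -0.092511
theta = arccos(-38/sqrt(168725)) = 95.3081 degrees

a·b = -38, theta = 95.3081 deg


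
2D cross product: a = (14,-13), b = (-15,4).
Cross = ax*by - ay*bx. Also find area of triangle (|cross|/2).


cross = 14*4 + 13*(-15) = 56 - 195 = -139
Triangle area = |-139|/2 = 139/2 = 69.5000

cross = -139, triangle area = 69.5000


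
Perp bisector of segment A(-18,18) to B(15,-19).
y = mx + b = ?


Midpoint = (-1.5, -0.5)
Slope of AB = dy/dx = -37/33 = -1.1212
Perp slope = -dx/dy = 33/37 = 0.8919
b = My - (perp slope)*Mx = -0.5 + (33*(-1.5))/(-37) = -0.5 + 1.3378 = 0.8378

y = 0.8919x + 0.8378


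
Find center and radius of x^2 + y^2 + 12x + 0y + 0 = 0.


h = -D/2 = -12/2 = -6
k = -E/2 = 0/2 = 0
r^2 = h^2 + k^2 - F = 36 + 0 - 0 = 36
r = 6

Center (-6, 0), radius = 6


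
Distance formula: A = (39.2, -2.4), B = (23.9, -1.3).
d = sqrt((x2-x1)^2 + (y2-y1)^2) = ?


dx = 23.9 - 39.2 = -15.3
dy = -1.3 + 2.4 = 1.1
d = sqrt(234.09 + 1.21) = sqrt(235.3) = 15.3395

15.3395


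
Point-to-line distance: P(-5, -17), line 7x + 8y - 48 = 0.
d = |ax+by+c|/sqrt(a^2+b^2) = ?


|7*(-5) + 8*(-17) - 48| = |-219| = 219
sqrt(49 + 64) = sqrt(113) = 10.6301
d = 219/sqrt(113) = 20.6018

20.6018


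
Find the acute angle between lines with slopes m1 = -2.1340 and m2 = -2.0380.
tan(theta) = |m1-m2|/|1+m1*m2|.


m1-m2 = -0.096
1+m1*m2 = 5.349092
tan(theta) = |-0.096/5.349092| = 0.017947
theta = arctan(|-0.096/5.349092|) = 1.0282 degrees (acute angle)

1.0282 degrees


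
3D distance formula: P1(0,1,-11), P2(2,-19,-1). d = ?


dx=2, dy=-20, dz=10
d = sqrt(4+400+100) = sqrt(504) = 22.4499

22.4499


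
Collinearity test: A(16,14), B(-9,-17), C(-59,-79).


16*(-17+ 79) - 9*(-79-14) - 59*(14+ 17)
= 992 + 837 - 1829 = 0

Yes, collinear (determinant = 0)


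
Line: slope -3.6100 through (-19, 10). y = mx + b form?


y - 10 = -3.6100(x + 19)
y = -3.6100x + 10 + 3.6100*(-19)
y = -3.6100x - 58.5900

y = -3.6100x - 58.5900


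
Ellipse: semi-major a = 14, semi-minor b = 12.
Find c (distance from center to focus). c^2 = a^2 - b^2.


c^2 = 14^2 - 12^2 = 196 - 144 = 52
c = sqrt(52) = 7.2111

c = 7.2111


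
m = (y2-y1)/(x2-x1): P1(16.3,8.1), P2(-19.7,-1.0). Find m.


dy = -1.0 - 8.1 = -9.1
dx = -19.7 - 16.3 = -36.0
m = -9.1/(-36.0) = 0.2528

m = 0.2528


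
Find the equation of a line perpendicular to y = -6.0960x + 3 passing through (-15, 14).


Perpendicular slope = -1/m1 = -1/(-6.0960) = 0.1640
b2 = y0 - m2*x0 = 14 - 15/(-6.0960) = 14 + 2.4606 = 16.4606

y = 0.1640x + 16.4606


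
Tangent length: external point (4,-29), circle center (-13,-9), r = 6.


d = sqrt((4+ 13)^2 + (-29+ 9)^2) = sqrt(289+400) = 26.2488
L = sqrt(689.0000 - 36) = sqrt(653.0000) = 25.5539

25.5539


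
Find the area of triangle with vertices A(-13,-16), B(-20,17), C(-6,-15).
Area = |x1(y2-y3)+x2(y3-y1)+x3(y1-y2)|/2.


-13*(17+ 15) = -416
-20*(-15+ 16) = -20
-6*(-16-17) = 198
sum = -238
Area = |-238|/2 = 119.0000

119.0000 sq units


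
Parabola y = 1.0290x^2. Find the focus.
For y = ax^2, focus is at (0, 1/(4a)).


a = 1.0290
4a = 4.1160
focus = (0, 1/4.1160) = (0, 0.2430)

Focus = (0, 0.2430)


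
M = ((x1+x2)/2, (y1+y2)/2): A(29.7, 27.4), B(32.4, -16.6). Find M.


Mx = (29.7 + 32.4)/2 = 62.1/2 = 31.0500
My = (27.4 - 16.6)/2 = 10.8/2 = 5.4000

(31.0500, 5.4000)


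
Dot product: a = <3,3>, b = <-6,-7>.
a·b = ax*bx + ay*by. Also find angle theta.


a·b = 3*(-6) + 3*(-7) = -18 - 21 = -39
|a| = sqrt(9+9) = 4.2426
|b| = sqrt(36+49) = 9.2195
cos(theta) = -39/(sqrt(18)*sqrt(85)) = -39/sqrt(1530) = -0.997054
theta = arccos(-39/sqrt(1530)) = 175.6013 degrees

a·b = -39, theta = 175.6013 deg


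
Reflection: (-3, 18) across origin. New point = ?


Reflection rule for origin: (-x, -y)
(-3, 18) -> (3, -18)

(3, -18)


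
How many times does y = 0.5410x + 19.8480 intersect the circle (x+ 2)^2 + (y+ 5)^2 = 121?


Substitute y = 0.5410x + 19.8480: (x+ 2)^2 + (0.5410x+19.8480+ 5)^2 = 121
Expand to Ax^2 + Bx + C = 0, where b-k = 24.848
A = 1+m^2 = 1.292681
B = 2(m(b-k) - h) = 2(0.5410*24.848 + 2) = 30.885536
C = h^2 + (b-k)^2 - r^2 = 4 + 617.423104 - 121 = 500.423104
disc = B^2-4AC = 953.9163 - 2587.5498 = -1633.6335
disc < 0

0 intersection points


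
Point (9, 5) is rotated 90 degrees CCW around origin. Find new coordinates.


cos(90) = 0, sin(90) = 1
x' = 9*0 - 5*1 = -5
y' = 9*1 + 5*0 = 9

(-5, 9)


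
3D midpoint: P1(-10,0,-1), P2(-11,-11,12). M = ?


Mx = (-10- 11)/2 = -10.5000
My = (0- 11)/2 = -5.5000
Mz = (-1+12)/2 = 5.5000

M = (-10.5000, -5.5000, 5.5000)


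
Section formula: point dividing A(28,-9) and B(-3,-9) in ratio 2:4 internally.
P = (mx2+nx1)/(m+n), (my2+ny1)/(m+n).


Px = (2*(-3) + 4*28)/6 = 106/6 = 17.6667
Py = (2*(-9) + 4*(-9))/6 = -54/6 = -9.0000

P = (17.6667, -9.0000)


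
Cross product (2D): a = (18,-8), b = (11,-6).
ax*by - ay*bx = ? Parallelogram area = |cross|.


cross = 18*(-6) + 8*11 = -108 + 88 = -20
Parallelogram area = |-20| = 20

cross = -20, parallelogram area = 20


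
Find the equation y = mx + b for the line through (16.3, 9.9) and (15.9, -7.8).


m = (-17.7)/(-0.4) = 44.2500
b = y1 - m*x1 = 9.9 - (-17.7*16.3)/(-0.4) = 9.9 - 721.2750 = -711.3750

y = 44.2500x - 711.3750


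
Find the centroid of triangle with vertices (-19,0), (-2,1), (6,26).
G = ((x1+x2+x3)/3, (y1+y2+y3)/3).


Gx = (-19- 2+6)/3 = -15/3 = -5.0000
Gy = (0+1+26)/3 = 27/3 = 9.0000

G = (-5.0000, 9.0000)


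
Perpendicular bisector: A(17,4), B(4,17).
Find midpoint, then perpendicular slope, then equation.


Midpoint = (10.5, 10.5)
Slope of AB = dy/dx = 13/(-13) = -1.0000
Perp slope = -dx/dy = 13/13 = 1.0000
b = My - (perp slope)*Mx = 10.5 + (-13*10.5)/13 = 10.5 - 10.5000 = 0

y = 1.0000x + 0


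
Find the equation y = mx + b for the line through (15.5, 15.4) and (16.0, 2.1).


m = (-13.3)/(0.5) = -26.6000
b = y1 - m*x1 = 15.4 - (-13.3*15.5)/(0.5) = 15.4 + 412.3000 = 427.7000

y = -26.6000x + 427.7000


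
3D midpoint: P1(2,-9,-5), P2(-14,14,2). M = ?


Mx = (2- 14)/2 = -6.0000
My = (-9+14)/2 = 2.5000
Mz = (-5+2)/2 = -1.5000

M = (-6.0000, 2.5000, -1.5000)


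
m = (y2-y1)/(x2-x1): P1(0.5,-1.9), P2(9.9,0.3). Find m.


dy = 0.3 + 1.9 = 2.2
dx = 9.9 - 0.5 = 9.4
m = 2.2/9.4 = 0.2340

m = 0.2340


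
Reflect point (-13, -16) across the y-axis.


Reflection rule for y-axis: (-x, y)
(-13, -16) -> (13, -16)

(13, -16)


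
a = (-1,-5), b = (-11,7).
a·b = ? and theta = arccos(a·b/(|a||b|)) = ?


a·b = -1*(-11) - 5*7 = 11 - 35 = -24
|a| = sqrt(1+25) = 5.0990
|b| = sqrt(121+49) = 13.0384
cos(theta) = -24/(sqrt(26)*sqrt(170)) = -24/sqrt(4420) = -0.360994
theta = arccos(-24/sqrt(4420)) = 111.1613 degrees

a·b = -24, theta = 111.1613 deg


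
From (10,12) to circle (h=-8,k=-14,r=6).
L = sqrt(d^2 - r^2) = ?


d = sqrt((10+ 8)^2 + (12+ 14)^2) = sqrt(324+676) = 31.6228
L = sqrt(1000.0000 - 36) = sqrt(964.0000) = 31.0483

31.0483


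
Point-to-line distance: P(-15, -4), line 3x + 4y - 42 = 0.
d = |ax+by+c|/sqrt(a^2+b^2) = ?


|3*(-15) + 4*(-4) - 42| = |-103| = 103
sqrt(9 + 16) = sqrt(25) = 5.0000
d = 103/sqrt(25) = 20.6000

20.6000


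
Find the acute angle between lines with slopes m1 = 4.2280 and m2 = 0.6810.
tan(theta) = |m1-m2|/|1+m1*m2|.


m1-m2 = 3.547
1+m1*m2 = 3.879268
tan(theta) = |3.547/3.879268| = 0.914348
theta = arctan(|3.547/3.879268|) = 42.4382 degrees (acute angle)

42.4382 degrees


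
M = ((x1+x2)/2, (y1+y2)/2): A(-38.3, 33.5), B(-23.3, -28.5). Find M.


Mx = (-38.3 - 23.3)/2 = -61.6/2 = -30.8000
My = (33.5 - 28.5)/2 = 5.0/2 = 2.5000

(-30.8000, 2.5000)


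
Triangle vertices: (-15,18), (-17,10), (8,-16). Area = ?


-15*(10+ 16) = -390
-17*(-16-18) = 578
8*(18-10) = 64
sum = 252
Area = |252|/2 = 126.0000

126.0000 sq units


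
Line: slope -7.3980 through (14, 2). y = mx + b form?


y - 2 = -7.3980(x - 14)
y = -7.3980x + 2 + 7.3980*14
y = -7.3980x + 105.5720

y = -7.3980x + 105.5720


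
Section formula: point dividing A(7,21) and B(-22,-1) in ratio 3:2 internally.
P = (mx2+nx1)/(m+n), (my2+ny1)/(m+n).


Px = (3*(-22) + 2*7)/5 = -52/5 = -10.4000
Py = (3*(-1) + 2*21)/5 = 39/5 = 7.8000

P = (-10.4000, 7.8000)


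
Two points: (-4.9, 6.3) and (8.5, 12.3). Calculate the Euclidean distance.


dx = 8.5 + 4.9 = 13.4
dy = 12.3 - 6.3 = 6
d = sqrt(179.56 + 36) = sqrt(215.56) = 14.6820

14.6820


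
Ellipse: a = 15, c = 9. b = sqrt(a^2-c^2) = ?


b^2 = 15^2 - (9)^2 = 225 - 81 = 144
b = sqrt(144) = 12

b = 12


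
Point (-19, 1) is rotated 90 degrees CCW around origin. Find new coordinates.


cos(90) = 0, sin(90) = 1
x' = -19*0 - 1*1 = -1
y' = -19*1 + 1*0 = -19

(-1, -19)


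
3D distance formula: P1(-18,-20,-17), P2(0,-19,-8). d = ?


dx=18, dy=1, dz=9
d = sqrt(324+1+81) = sqrt(406) = 20.1494

20.1494


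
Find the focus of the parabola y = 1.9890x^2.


a = 1.9890
4a = 7.9560
focus = (0, 1/7.9560) = (0, 0.1257)

Focus = (0, 0.1257)


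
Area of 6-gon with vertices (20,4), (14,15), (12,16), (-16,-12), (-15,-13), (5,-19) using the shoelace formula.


sum(xi*y_{i+1}) = 20*15 + 14*16 + 12*(-12) - 16*(-13) - 15*(-19) + 5*4 = 893
sum(yi*x_{i+1}) = 4*14 + 15*12 + 16*(-16) - 12*(-15) - 13*5 - 19*20 = -285
Area = |893 + 285|/2 = 1178/2 = 589.0000

589.0000 sq units


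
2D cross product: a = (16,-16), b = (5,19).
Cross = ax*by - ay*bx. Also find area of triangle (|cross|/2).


cross = 16*19 + 16*5 = 304 + 80 = 384
Triangle area = |384|/2 = 384/2 = 192.0000

cross = 384, triangle area = 192.0000


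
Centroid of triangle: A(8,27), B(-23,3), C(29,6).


Gx = (8- 23+29)/3 = 14/3 = 4.6667
Gy = (27+3+6)/3 = 36/3 = 12.0000

G = (4.6667, 12.0000)


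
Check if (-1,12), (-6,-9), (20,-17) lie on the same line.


-1*(-9+ 17) - 6*(-17-12) + 20*(12+ 9)
= -8 + 174 + 420 = 586

No, not collinear (determinant = 586)


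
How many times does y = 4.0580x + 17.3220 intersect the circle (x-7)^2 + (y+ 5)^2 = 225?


Substitute y = 4.0580x + 17.3220: (x-7)^2 + (4.0580x+17.3220+ 5)^2 = 225
Expand to Ax^2 + Bx + C = 0, where b-k = 22.322
A = 1+m^2 = 17.467364
B = 2(m(b-k) - h) = 2(4.0580*22.322 - 7) = 167.165352
C = h^2 + (b-k)^2 - r^2 = 49 + 498.271684 - 225 = 322.271684
disc = B^2-4AC = 27944.2549 - 22516.9472 = 5427.3077
disc > 0

2 intersection points


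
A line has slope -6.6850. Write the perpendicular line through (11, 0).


Perpendicular slope = -1/m1 = -1/(-6.6850) = 0.1496
b2 = y0 - m2*x0 = 0 + 11/(-6.6850) = 0 - 1.6455 = -1.6455

y = 0.1496x - 1.6455


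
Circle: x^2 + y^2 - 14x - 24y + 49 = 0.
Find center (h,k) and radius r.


h = -D/2 = 14/2 = 7
k = -E/2 = 24/2 = 12
r^2 = h^2 + k^2 - F = 49 + 144 - 49 = 144
r = 12

Center (7, 12), radius = 12


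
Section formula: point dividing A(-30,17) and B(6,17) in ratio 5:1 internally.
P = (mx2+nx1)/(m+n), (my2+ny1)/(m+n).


Px = (5*6 + 1*(-30))/6 = 0/6 = 0
Py = (5*17 + 1*17)/6 = 102/6 = 17.0000

P = (0, 17.0000)


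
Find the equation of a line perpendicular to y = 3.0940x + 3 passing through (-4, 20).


Perpendicular slope = -1/m1 = -1/3.0940 = -0.3232
b2 = y0 - m2*x0 = 20 - 4/3.0940 = 20 - 1.2928 = 18.7072

y = -0.3232x + 18.7072


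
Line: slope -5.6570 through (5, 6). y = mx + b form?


y - 6 = -5.6570(x - 5)
y = -5.6570x + 6 + 5.6570*5
y = -5.6570x + 34.2850

y = -5.6570x + 34.2850


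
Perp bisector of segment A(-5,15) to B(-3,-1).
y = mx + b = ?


Midpoint = (-4, 7)
Slope of AB = dy/dx = -16/2 = -8.0000
Perp slope = -dx/dy = 2/16 = 0.1250
b = My - (perp slope)*Mx = 7 + (2*(-4))/(-16) = 7 + 0.5000 = 7.5000

y = 0.1250x + 7.5000


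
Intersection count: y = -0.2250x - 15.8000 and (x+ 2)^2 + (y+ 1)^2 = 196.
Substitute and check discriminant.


Substitute y = -0.2250x - 15.8000: (x+ 2)^2 + (-0.2250x- 15.8000+ 1)^2 = 196
Expand to Ax^2 + Bx + C = 0, where b-k = -14.8
A = 1+m^2 = 1.050625
B = 2(m(b-k) - h) = 2(-0.2250*(-14.8) + 2) = 10.66
C = h^2 + (b-k)^2 - r^2 = 4 + 219.04 - 196 = 27.04
disc = B^2-4AC = 113.6356 - 113.6356 = 0
disc = 0

1 intersection point (tangent)


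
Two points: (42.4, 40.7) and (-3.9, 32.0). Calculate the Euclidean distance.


dx = -3.9 - 42.4 = -46.3
dy = 32.0 - 40.7 = -8.7
d = sqrt(2143.69 + 75.69) = sqrt(2219.38) = 47.1103

47.1103


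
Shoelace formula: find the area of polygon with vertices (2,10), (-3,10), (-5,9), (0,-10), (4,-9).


sum(xi*y_{i+1}) = 2*10 - 3*9 - 5*(-10) + 0*(-9) + 4*10 = 83
sum(yi*x_{i+1}) = 10*(-3) + 10*(-5) + 9*0 - 10*4 - 9*2 = -138
Area = |83 + 138|/2 = 221/2 = 110.5000

110.5000 sq units


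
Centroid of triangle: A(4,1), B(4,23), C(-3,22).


Gx = (4+4- 3)/3 = 5/3 = 1.6667
Gy = (1+23+22)/3 = 46/3 = 15.3333

G = (1.6667, 15.3333)


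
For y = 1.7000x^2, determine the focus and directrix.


a = 1.7000
1/(4a) = 0.1471
Focus = (0, 0.1471)
Directrix: y = -0.1471

Focus = (0, 0.1471), Directrix: y = -0.1471


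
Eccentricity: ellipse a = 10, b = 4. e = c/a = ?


c = sqrt(100-16) = sqrt(84) = 9.1652
e = c/a = sqrt(84)/10 = 0.9165

e = 0.9165


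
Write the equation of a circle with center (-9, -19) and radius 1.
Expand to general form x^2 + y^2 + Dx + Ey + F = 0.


(x+ 9)^2 + (y+ 19)^2 = 1^2
D = -2h = 18, E = -2k = 38
F = h^2+k^2-r^2 = 81+361-1 = 441

x^2 + y^2 + 18x + 38y + 441 = 0


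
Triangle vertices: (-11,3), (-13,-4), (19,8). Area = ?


-11*(-4-8) = 132
-13*(8-3) = -65
19*(3+ 4) = 133
sum = 200
Area = |200|/2 = 100.0000

100.0000 sq units


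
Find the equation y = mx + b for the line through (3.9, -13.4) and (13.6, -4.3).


m = (9.1)/(9.7) = 0.9381
b = y1 - m*x1 = -13.4 - (9.1*3.9)/(9.7) = -13.4 - 3.6588 = -17.0588

y = 0.9381x - 17.0588


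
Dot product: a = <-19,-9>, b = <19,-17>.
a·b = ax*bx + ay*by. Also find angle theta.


a·b = -19*19 - 9*(-17) = -361 + 153 = -208
|a| = sqrt(361+81) = 21.0238
|b| = sqrt(361+289) = 25.4951
cos(theta) = -208/(sqrt(442)*sqrt(650)) = -208/sqrt(287300) = -0.388057
theta = arccos(-208/sqrt(287300)) = 112.8337 degrees

a·b = -208, theta = 112.8337 deg


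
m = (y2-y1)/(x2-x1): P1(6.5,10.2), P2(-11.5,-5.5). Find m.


dy = -5.5 - 10.2 = -15.7
dx = -11.5 - 6.5 = -18.0
m = -15.7/(-18.0) = 0.8722

m = 0.8722


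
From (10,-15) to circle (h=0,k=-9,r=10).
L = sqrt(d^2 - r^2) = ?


d = sqrt((10-0)^2 + (-15+ 9)^2) = sqrt(100+36) = 11.6619
L = sqrt(136.0000 - 100) = sqrt(36.0000) = 6.0000

6.0000


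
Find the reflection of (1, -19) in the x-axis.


Reflection rule for x-axis: (x, -y)
(1, -19) -> (1, 19)

(1, 19)


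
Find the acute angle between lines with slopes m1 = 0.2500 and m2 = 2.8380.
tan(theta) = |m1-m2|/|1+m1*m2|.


m1-m2 = -2.588
1+m1*m2 = 1.7095
tan(theta) = |-2.588/1.7095| = 1.513893
theta = arctan(|-2.588/1.7095|) = 56.5533 degrees (acute angle)

56.5533 degrees


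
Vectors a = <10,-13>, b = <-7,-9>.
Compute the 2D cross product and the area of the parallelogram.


cross = 10*(-9) + 13*(-7) = -90 - 91 = -181
Parallelogram area = |-181| = 181

cross = -181, parallelogram area = 181


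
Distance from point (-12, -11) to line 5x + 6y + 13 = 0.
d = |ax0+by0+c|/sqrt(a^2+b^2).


|5*(-12) + 6*(-11) + 13| = |-113| = 113
sqrt(25 + 36) = sqrt(61) = 7.8102
d = 113/sqrt(61) = 14.4682

14.4682


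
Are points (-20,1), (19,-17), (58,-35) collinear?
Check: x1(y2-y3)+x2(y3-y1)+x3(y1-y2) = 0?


-20*(-17+ 35) + 19*(-35-1) + 58*(1+ 17)
= -360 - 684 + 1044 = 0

Yes, collinear (determinant = 0)


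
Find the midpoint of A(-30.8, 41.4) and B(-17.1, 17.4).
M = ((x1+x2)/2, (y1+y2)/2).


Mx = (-30.8 - 17.1)/2 = -47.9/2 = -23.9500
My = (41.4 + 17.4)/2 = 58.8/2 = 29.4000

(-23.9500, 29.4000)


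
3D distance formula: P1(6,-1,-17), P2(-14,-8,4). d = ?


dx=-20, dy=-7, dz=21
d = sqrt(400+49+441) = sqrt(890) = 29.8329

29.8329


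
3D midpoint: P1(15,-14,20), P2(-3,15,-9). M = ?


Mx = (15- 3)/2 = 6.0000
My = (-14+15)/2 = 0.5000
Mz = (20- 9)/2 = 5.5000

M = (6.0000, 0.5000, 5.5000)


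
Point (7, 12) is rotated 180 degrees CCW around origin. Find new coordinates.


cos(180) = -1, sin(180) = 0
x' = 7*(-1) - 12*0 = -7
y' = 7*0 + 12*(-1) = -12

(-7, -12)


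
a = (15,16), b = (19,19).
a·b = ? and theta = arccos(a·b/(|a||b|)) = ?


a·b = 15*19 + 16*19 = 285 + 304 = 589
|a| = sqrt(225+256) = 21.9317
|b| = sqrt(361+361) = 26.8701
cos(theta) = 589/(sqrt(481)*sqrt(722)) = 589/sqrt(347282) = 0.999480
theta = arccos(589/sqrt(347282)) = 1.8476 degrees

a·b = 589, theta = 1.8476 deg


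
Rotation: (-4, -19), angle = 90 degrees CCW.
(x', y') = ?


cos(90) = 0, sin(90) = 1
x' = -4*0 + 19*1 = 19
y' = -4*1 - 19*0 = -4

(19, -4)


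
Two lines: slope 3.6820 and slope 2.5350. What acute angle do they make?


m1-m2 = 1.147
1+m1*m2 = 10.33387
tan(theta) = |1.147/10.33387| = 0.110994
theta = arctan(|1.147/10.33387|) = 6.3336 degrees (acute angle)

6.3336 degrees


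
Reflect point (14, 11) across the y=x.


Reflection rule for y=x: (y, x)
(14, 11) -> (11, 14)

(11, 14)


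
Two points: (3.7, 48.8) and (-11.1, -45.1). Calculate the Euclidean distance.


dx = -11.1 - 3.7 = -14.8
dy = -45.1 - 48.8 = -93.9
d = sqrt(219.04 + 8817.21) = sqrt(9036.25) = 95.0592

95.0592


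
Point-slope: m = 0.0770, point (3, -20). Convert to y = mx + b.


y + 20 = 0.0770(x - 3)
y = 0.0770x - 20 - 0.0770*3
y = 0.0770x - 20.2310

y = 0.0770x - 20.2310


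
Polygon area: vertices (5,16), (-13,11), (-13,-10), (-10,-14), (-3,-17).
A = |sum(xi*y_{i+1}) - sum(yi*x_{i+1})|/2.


sum(xi*y_{i+1}) = 5*11 - 13*(-10) - 13*(-14) - 10*(-17) - 3*16 = 489
sum(yi*x_{i+1}) = 16*(-13) + 11*(-13) - 10*(-10) - 14*(-3) - 17*5 = -294
Area = |489 + 294|/2 = 783/2 = 391.5000

391.5000 sq units


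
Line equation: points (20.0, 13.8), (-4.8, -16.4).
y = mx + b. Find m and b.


m = (-30.2)/(-24.8) = 1.2177
b = y1 - m*x1 = 13.8 - (-30.2*20.0)/(-24.8) = 13.8 - 24.3548 = -10.5548

y = 1.2177x - 10.5548


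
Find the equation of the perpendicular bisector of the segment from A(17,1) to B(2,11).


Midpoint = (9.5, 6)
Slope of AB = dy/dx = 10/(-15) = -0.6667
Perp slope = -dx/dy = 15/10 = 1.5000
b = My - (perp slope)*Mx = 6 + (-15*9.5)/10 = 6 - 14.2500 = -8.2500

y = 1.5000x - 8.2500


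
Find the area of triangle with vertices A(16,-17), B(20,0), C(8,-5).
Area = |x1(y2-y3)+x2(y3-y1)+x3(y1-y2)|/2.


16*(0+ 5) = 80
20*(-5+ 17) = 240
8*(-17-0) = -136
sum = 184
Area = |184|/2 = 92.0000

92.0000 sq units


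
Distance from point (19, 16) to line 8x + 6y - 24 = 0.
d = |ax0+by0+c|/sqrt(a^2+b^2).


|8*19 + 6*16 - 24| = |224| = 224
sqrt(64 + 36) = sqrt(100) = 10.0000
d = 224/sqrt(100) = 22.4000

22.4000


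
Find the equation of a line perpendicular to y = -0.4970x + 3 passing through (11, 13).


Perpendicular slope = -1/m1 = -1/(-0.4970) = 2.0121
b2 = y0 - m2*x0 = 13 + 11/(-0.4970) = 13 - 22.1328 = -9.1328

y = 2.0121x - 9.1328


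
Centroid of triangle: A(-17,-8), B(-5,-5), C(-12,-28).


Gx = (-17- 5- 12)/3 = -34/3 = -11.3333
Gy = (-8- 5- 28)/3 = -41/3 = -13.6667

G = (-11.3333, -13.6667)


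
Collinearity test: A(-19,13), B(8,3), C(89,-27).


-19*(3+ 27) + 8*(-27-13) + 89*(13-3)
= -570 - 320 + 890 = 0

Yes, collinear (determinant = 0)


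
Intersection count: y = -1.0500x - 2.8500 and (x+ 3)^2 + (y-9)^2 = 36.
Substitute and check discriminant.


Substitute y = -1.0500x - 2.8500: (x+ 3)^2 + (-1.0500x- 2.8500-9)^2 = 36
Expand to Ax^2 + Bx + C = 0, where b-k = -11.85
A = 1+m^2 = 2.1025
B = 2(m(b-k) - h) = 2(-1.0500*(-11.85) + 3) = 30.885
C = h^2 + (b-k)^2 - r^2 = 9 + 140.4225 - 36 = 113.4225
disc = B^2-4AC = 953.8832 - 953.8832 = 0
disc = 0

1 intersection point (tangent)


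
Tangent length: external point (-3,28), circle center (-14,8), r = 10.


d = sqrt((-3+ 14)^2 + (28-8)^2) = sqrt(121+400) = 22.8254
L = sqrt(521.0000 - 100) = sqrt(421.0000) = 20.5183

20.5183


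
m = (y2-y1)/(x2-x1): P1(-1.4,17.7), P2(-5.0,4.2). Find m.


dy = 4.2 - 17.7 = -13.5
dx = -5.0 + 1.4 = -3.6
m = -13.5/(-3.6) = 3.7500

m = 3.7500


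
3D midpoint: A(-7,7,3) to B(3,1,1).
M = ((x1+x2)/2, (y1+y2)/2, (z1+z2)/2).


Mx = (-7+3)/2 = -2.0000
My = (7+1)/2 = 4.0000
Mz = (3+1)/2 = 2.0000

M = (-2.0000, 4.0000, 2.0000)


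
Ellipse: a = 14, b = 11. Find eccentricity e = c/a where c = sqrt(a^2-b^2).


c = sqrt(196-121) = sqrt(75) = 8.6603
e = c/a = sqrt(75)/14 = 0.6186

e = 0.6186


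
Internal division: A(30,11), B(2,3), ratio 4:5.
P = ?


Px = (4*2 + 5*30)/9 = 158/9 = 17.5556
Py = (4*3 + 5*11)/9 = 67/9 = 7.4444

P = (17.5556, 7.4444)


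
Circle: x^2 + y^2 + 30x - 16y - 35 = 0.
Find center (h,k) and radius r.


h = -D/2 = -30/2 = -15
k = -E/2 = 16/2 = 8
r^2 = h^2 + k^2 - F = 225 + 64 + 35 = 324
r = 18

Center (-15, 8), radius = 18


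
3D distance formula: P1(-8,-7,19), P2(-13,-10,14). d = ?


dx=-5, dy=-3, dz=-5
d = sqrt(25+9+25) = sqrt(59) = 7.6811

7.6811


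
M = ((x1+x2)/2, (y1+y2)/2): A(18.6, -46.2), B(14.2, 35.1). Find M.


Mx = (18.6 + 14.2)/2 = 32.8/2 = 16.4000
My = (-46.2 + 35.1)/2 = -11.1/2 = -5.5500

(16.4000, -5.5500)


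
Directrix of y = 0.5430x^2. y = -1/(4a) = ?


a = 0.5430
1/(4a) = 0.4604
directrix: y = -0.4604 = -0.4604

y = -0.4604


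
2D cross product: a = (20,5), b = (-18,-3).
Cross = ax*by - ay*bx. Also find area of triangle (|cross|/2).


cross = 20*(-3) - 5*(-18) = -60 + 90 = 30
Triangle area = |30|/2 = 30/2 = 15.0000

cross = 30, triangle area = 15.0000


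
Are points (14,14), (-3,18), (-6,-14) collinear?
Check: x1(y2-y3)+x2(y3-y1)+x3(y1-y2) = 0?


14*(18+ 14) - 3*(-14-14) - 6*(14-18)
= 448 + 84 + 24 = 556

No, not collinear (determinant = 556)


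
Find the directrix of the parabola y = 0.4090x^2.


a = 0.4090
1/(4a) = 0.6112
directrix: y = -0.6112 = -0.6112

y = -0.6112


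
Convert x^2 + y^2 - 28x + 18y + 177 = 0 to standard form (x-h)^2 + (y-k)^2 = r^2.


h = -D/2 = 28/2 = 14
k = -E/2 = -18/2 = -9
r^2 = h^2 + k^2 - F = 196 + 81 - 177 = 100
r = 10

Center (14, -9), radius = 10


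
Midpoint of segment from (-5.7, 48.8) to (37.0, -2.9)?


Mx = (-5.7 + 37.0)/2 = 31.3/2 = 15.6500
My = (48.8 - 2.9)/2 = 45.9/2 = 22.9500

(15.6500, 22.9500)


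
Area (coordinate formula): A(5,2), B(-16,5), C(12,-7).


5*(5+ 7) = 60
-16*(-7-2) = 144
12*(2-5) = -36
sum = 168
Area = |168|/2 = 84.0000

84.0000 sq units


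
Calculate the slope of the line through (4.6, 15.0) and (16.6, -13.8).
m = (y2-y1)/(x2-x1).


dy = -13.8 - 15.0 = -28.8
dx = 16.6 - 4.6 = 12
m = -28.8/12 = -2.4000

m = -2.4000


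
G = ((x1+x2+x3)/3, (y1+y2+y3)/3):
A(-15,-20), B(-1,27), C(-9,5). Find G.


Gx = (-15- 1- 9)/3 = -25/3 = -8.3333
Gy = (-20+27+5)/3 = 12/3 = 4.0000

G = (-8.3333, 4.0000)


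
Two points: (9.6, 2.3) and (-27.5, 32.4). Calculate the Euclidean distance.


dx = -27.5 - 9.6 = -37.1
dy = 32.4 - 2.3 = 30.1
d = sqrt(1376.41 + 906.01) = sqrt(2282.42) = 47.7747

47.7747


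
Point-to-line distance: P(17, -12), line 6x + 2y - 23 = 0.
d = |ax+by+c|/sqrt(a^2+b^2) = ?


|6*17 + 2*(-12) - 23| = |55| = 55
sqrt(36 + 4) = sqrt(40) = 6.3246
d = 55/sqrt(40) = 8.6963

8.6963


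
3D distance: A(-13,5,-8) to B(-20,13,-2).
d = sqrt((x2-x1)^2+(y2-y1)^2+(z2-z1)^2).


dx=-7, dy=8, dz=6
d = sqrt(49+64+36) = sqrt(149) = 12.2066

12.2066


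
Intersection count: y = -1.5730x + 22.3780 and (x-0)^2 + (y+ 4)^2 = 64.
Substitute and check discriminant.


Substitute y = -1.5730x + 22.3780: (x-0)^2 + (-1.5730x+22.3780+ 4)^2 = 64
Expand to Ax^2 + Bx + C = 0, where b-k = 26.378
A = 1+m^2 = 3.474329
B = 2(m(b-k) - h) = 2(-1.5730*26.378 - 0) = -82.985188
C = h^2 + (b-k)^2 - r^2 = 0 + 695.798884 - 64 = 631.798884
disc = B^2-4AC = 6886.5414 - 8780.3087 = -1893.7673
disc < 0

0 intersection points


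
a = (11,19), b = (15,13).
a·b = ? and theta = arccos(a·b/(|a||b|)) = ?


a·b = 11*15 + 19*13 = 165 + 247 = 412
|a| = sqrt(121+361) = 21.9545
|b| = sqrt(225+169) = 19.8494
cos(theta) = 412/(sqrt(482)*sqrt(394)) = 412/sqrt(189908) = 0.945422
theta = arccos(412/sqrt(189908)) = 19.0170 degrees

a·b = 412, theta = 19.0170 deg


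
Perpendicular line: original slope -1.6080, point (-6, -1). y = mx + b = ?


Perpendicular slope = -1/m1 = -1/(-1.6080) = 0.6219
b2 = y0 - m2*x0 = -1 - 6/(-1.6080) = -1 + 3.7313 = 2.7313

y = 0.6219x + 2.7313


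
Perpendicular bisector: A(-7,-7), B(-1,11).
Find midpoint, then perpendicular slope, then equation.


Midpoint = (-4, 2)
Slope of AB = dy/dx = 18/6 = 3.0000
Perp slope = -dx/dy = -6/18 = -0.3333
b = My - (perp slope)*Mx = 2 + (6*(-4))/18 = 2 - 1.3333 = 0.6667

y = -0.3333x + 0.6667


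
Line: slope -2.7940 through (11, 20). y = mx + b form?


y - 20 = -2.7940(x - 11)
y = -2.7940x + 20 + 2.7940*11
y = -2.7940x + 50.7340

y = -2.7940x + 50.7340


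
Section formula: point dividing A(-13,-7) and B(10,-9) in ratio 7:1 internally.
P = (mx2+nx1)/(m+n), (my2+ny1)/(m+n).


Px = (7*10 + 1*(-13))/8 = 57/8 = 7.1250
Py = (7*(-9) + 1*(-7))/8 = -70/8 = -8.7500

P = (7.1250, -8.7500)


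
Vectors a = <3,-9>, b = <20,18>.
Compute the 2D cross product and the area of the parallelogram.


cross = 3*18 + 9*20 = 54 + 180 = 234
Parallelogram area = |234| = 234

cross = 234, parallelogram area = 234


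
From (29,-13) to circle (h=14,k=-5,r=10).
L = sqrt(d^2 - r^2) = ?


d = sqrt((29-14)^2 + (-13+ 5)^2) = sqrt(225+64) = 17.0000
L = sqrt(289.0000 - 100) = sqrt(189.0000) = 13.7477

13.7477


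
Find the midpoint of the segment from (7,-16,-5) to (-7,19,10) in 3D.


Mx = (7- 7)/2 = 0
My = (-16+19)/2 = 1.5000
Mz = (-5+10)/2 = 2.5000

M = (0, 1.5000, 2.5000)


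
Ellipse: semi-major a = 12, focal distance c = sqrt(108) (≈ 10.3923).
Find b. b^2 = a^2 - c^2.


b^2 = 12^2 - (sqrt(108))^2 = 144 - 108 = 36
b = sqrt(36) = 6

b = 6


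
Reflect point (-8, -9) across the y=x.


Reflection rule for y=x: (y, x)
(-8, -9) -> (-9, -8)

(-9, -8)


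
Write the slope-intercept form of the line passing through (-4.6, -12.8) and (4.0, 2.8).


m = (15.6)/(8.6) = 1.8140
b = y1 - m*x1 = -12.8 - (15.6*(-4.6))/(8.6) = -12.8 + 8.3442 = -4.4558

y = 1.8140x - 4.4558


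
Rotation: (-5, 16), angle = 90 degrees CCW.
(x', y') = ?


cos(90) = 0, sin(90) = 1
x' = -5*0 - 16*1 = -16
y' = -5*1 + 16*0 = -5

(-16, -5)


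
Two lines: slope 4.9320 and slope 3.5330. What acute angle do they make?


m1-m2 = 1.399
1+m1*m2 = 18.424756
tan(theta) = |1.399/18.424756| = 0.075930
theta = arctan(|1.399/18.424756|) = 4.3422 degrees (acute angle)

4.3422 degrees


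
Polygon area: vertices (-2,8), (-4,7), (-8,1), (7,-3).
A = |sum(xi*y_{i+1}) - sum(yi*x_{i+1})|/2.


sum(xi*y_{i+1}) = -2*7 - 4*1 - 8*(-3) + 7*8 = 62
sum(yi*x_{i+1}) = 8*(-4) + 7*(-8) + 1*7 - 3*(-2) = -75
Area = |62 + 75|/2 = 137/2 = 68.5000

68.5000 sq units


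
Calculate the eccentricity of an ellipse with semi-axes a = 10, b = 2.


c = sqrt(100-4) = sqrt(96) = 9.7980
e = c/a = sqrt(96)/10 = 0.9798

e = 0.9798


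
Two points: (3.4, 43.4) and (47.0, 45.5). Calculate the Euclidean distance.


dx = 47.0 - 3.4 = 43.6
dy = 45.5 - 43.4 = 2.1
d = sqrt(1900.96 + 4.41) = sqrt(1905.37) = 43.6505

43.6505


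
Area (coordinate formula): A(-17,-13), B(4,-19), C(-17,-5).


-17*(-19+ 5) = 238
4*(-5+ 13) = 32
-17*(-13+ 19) = -102
sum = 168
Area = |168|/2 = 84.0000

84.0000 sq units


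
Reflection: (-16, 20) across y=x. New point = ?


Reflection rule for y=x: (y, x)
(-16, 20) -> (20, -16)

(20, -16)


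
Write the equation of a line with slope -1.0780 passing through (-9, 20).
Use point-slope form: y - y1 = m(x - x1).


y - 20 = -1.0780(x + 9)
y = -1.0780x + 20 + 1.0780*(-9)
y = -1.0780x + 10.2980

y = -1.0780x + 10.2980


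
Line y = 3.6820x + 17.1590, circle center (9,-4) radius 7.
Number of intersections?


Substitute y = 3.6820x + 17.1590: (x-9)^2 + (3.6820x+17.1590+ 4)^2 = 49
Expand to Ax^2 + Bx + C = 0, where b-k = 21.159
A = 1+m^2 = 14.557124
B = 2(m(b-k) - h) = 2(3.6820*21.159 - 9) = 137.814876
C = h^2 + (b-k)^2 - r^2 = 81 + 447.703281 - 49 = 479.703281
disc = B^2-4AC = 18992.9400 - 27932.4006 = -8939.4606
disc < 0

0 intersection points


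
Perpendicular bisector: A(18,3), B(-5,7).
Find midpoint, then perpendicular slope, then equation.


Midpoint = (6.5, 5)
Slope of AB = dy/dx = 4/(-23) = -0.1739
Perp slope = -dx/dy = 23/4 = 5.7500
b = My - (perp slope)*Mx = 5 + (-23*6.5)/4 = 5 - 37.3750 = -32.3750

y = 5.7500x - 32.3750


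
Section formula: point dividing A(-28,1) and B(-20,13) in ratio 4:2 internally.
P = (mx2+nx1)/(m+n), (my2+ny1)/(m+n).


Px = (4*(-20) + 2*(-28))/6 = -136/6 = -22.6667
Py = (4*13 + 2*1)/6 = 54/6 = 9.0000

P = (-22.6667, 9.0000)


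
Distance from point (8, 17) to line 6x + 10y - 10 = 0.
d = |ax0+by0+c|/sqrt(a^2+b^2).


|6*8 + 10*17 - 10| = |208| = 208
sqrt(36 + 100) = sqrt(136) = 11.6619
d = 208/sqrt(136) = 17.8359

17.8359


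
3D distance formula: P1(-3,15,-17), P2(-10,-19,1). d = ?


dx=-7, dy=-34, dz=18
d = sqrt(49+1156+324) = sqrt(1529) = 39.1024

39.1024


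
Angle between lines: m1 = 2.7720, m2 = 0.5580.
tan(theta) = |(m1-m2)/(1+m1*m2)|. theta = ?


m1-m2 = 2.214
1+m1*m2 = 2.546776
tan(theta) = |2.214/2.546776| = 0.869334
theta = arctan(|2.214/2.546776|) = 41.0016 degrees (acute angle)

41.0016 degrees


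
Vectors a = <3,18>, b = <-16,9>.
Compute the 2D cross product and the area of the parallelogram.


cross = 3*9 - 18*(-16) = 27 + 288 = 315
Parallelogram area = |315| = 315

cross = 315, parallelogram area = 315
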